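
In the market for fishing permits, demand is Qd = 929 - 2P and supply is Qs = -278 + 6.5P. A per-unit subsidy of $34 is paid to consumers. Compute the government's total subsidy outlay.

Government cost = $23698

Pre-subsidy: 929 - 2P = -278 + 6.5P gives P* = 142, Q* = 645.
With the rebate, buyers effectively pay Pb = Ps − 34, where Ps is the price sellers receive.
Demand in terms of Ps becomes Qd = 929 − 2(Ps − 34) = 997 - 2Ps. Setting this equal to supply: 997 - 2Ps = -278 + 6.5Ps, so Ps = 150.
Buyers pay Pb = 150 − 34 = 116; Q' = -278 + 6.5·150 = 697.
Government outlay = subsidy × quantity = 34 × 697 = 23698.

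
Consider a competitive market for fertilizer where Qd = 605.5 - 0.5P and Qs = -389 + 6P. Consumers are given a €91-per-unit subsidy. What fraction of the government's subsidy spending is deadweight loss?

DWL / government spending = 21/571

Pre-subsidy: 605.5 - 0.5P = -389 + 6P gives P* = 153, Q* = 529.
With the rebate, buyers effectively pay Pb = Ps − 91, where Ps is the price sellers receive.
Demand in terms of Ps becomes Qd = 605.5 − 0.5(Ps − 91) = 651 - 0.5Ps. Setting this equal to supply: 651 - 0.5Ps = -389 + 6Ps, so Ps = 160.
Buyers pay Pb = 160 − 91 = 69; Q' = -389 + 6·160 = 571.
ΔCS = ½(529 + 571)(153 − 69) = 46200; ΔPS = ½(529 + 571)(160 − 153) = 3850.
Government spending = 91 × 571 = 51961.
DWL = ½ × 91 × (571 − 529) = 1911; fraction = 1911 / 51961 = 21/571.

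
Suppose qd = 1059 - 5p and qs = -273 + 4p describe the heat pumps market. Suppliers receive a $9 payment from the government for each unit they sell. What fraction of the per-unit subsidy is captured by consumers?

Pre-subsidy: 1059 - 5p = -273 + 4p gives p* = 148, q* = 319.
With the subsidy, sellers receive ps = pb + 9 for each unit, where pb is the price buyers pay.
Supply in terms of pb becomes qs = -273 + 4(pb + 9) = -237 + 4pb. Setting this equal to demand: 1059 - 5pb = -237 + 4pb, so pb = 144.
Sellers receive ps = 144 + 9 = 153; q' = 1059 − 5·144 = 339.
Buyers' price falls by p* − pb = 148 − 144 = 4; sellers' price rises by ps − p* = 153 − 148 = 5.
So consumers capture 4/9 = 4/9 of each unit of subsidy.

Consumer share = 4/9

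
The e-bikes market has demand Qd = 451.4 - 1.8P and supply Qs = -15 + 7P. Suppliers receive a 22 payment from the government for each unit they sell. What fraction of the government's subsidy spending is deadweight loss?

Pre-subsidy: 451.4 - 1.8P = -15 + 7P gives P* = 53, Q* = 356.
With the subsidy, sellers receive Ps = Pb + 22 for each unit, where Pb is the price buyers pay.
Supply in terms of Pb becomes Qs = -15 + 7(Pb + 22) = 139 + 7Pb. Setting this equal to demand: 451.4 - 1.8Pb = 139 + 7Pb, so Pb = 35.5.
Sellers receive Ps = 35.5 + 22 = 57.5; Q' = 451.4 − 1.8·35.5 = 387.5.
ΔCS = ½(356 + 387.5)(53 − 35.5) = 6505.625; ΔPS = ½(356 + 387.5)(57.5 − 53) = 1672.875.
Government spending = 22 × 387.5 = 8525.
DWL = ½ × 22 × (387.5 − 356) = 346.5; fraction = 346.5 / 8525 = 63/1550.

DWL / government spending = 63/1550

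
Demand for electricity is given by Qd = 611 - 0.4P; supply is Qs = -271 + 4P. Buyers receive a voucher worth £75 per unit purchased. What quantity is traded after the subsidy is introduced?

Pre-subsidy: 611 - 0.4P = -271 + 4P gives P* = 2205/11, Q* = 5839/11.
With the rebate, buyers effectively pay Pb = Ps − 75, where Ps is the price sellers receive.
Demand in terms of Ps becomes Qd = 611 − 0.4(Ps − 75) = 641 - 0.4Ps. Setting this equal to supply: 641 - 0.4Ps = -271 + 4Ps, so Ps = 2280/11.
Buyers pay Pb = 2280/11 − 75 = 1455/11; Q' = -271 + 4·(2280/11) = 6139/11.

Q' = 6139/11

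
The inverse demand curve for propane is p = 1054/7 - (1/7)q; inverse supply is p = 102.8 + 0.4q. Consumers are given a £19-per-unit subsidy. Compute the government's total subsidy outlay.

Pre-subsidy: 1054/7 - (1/7)q = 102.8 + 0.4q gives q* = 88 and p* = 138.
With the rebate, buyers effectively pay pb = ps − 19, where ps is the price sellers receive.
On the curves, pb = 1054/7 - (1/7)q and ps = 102.8 + 0.4q; the wedge ps − pb = 19 gives 102.8 + 0.4q − (1054/7 - (1/7)q) = 19, so q' = 123.
Then pb = 1054/7 − (1/7)·123 = 133 and ps = 102.8 + 0.4·123 = 152.
Government outlay = subsidy × quantity = 19 × 123 = 2337.

Government cost = £2337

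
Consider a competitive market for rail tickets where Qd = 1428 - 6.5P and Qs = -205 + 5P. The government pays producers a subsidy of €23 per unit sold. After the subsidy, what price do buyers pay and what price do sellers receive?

Pre-subsidy: 1428 - 6.5P = -205 + 5P gives P* = 142, Q* = 505.
With the subsidy, sellers receive Ps = Pb + 23 for each unit, where Pb is the price buyers pay.
Supply in terms of Pb becomes Qs = -205 + 5(Pb + 23) = -90 + 5Pb. Setting this equal to demand: 1428 - 6.5Pb = -90 + 5Pb, so Pb = 132.
Sellers receive Ps = 132 + 23 = 155; Q' = 1428 − 6.5·132 = 570.

Buyers pay €132; sellers receive €155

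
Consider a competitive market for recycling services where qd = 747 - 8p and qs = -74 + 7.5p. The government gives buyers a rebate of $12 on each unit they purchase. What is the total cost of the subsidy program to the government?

Pre-subsidy: 747 - 8p = -74 + 7.5p gives p* = 1642/31, q* = 10021/31.
With the rebate, buyers effectively pay pb = ps − 12, where ps is the price sellers receive.
Demand in terms of ps becomes qd = 747 − 8(ps − 12) = 843 - 8ps. Setting this equal to supply: 843 - 8ps = -74 + 7.5ps, so ps = 1834/31.
Buyers pay pb = 1834/31 − 12 = 1462/31; q' = -74 + 7.5·(1834/31) = 11461/31.
Government outlay = subsidy × quantity = 12 × 11461/31 = 137532/31.

Government cost = 137532/31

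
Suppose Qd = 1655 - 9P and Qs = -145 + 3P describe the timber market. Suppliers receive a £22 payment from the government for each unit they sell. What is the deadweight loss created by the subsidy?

Deadweight loss = £544.5

Pre-subsidy: 1655 - 9P = -145 + 3P gives P* = 150, Q* = 305.
With the subsidy, sellers receive Ps = Pb + 22 for each unit, where Pb is the price buyers pay.
Supply in terms of Pb becomes Qs = -145 + 3(Pb + 22) = -79 + 3Pb. Setting this equal to demand: 1655 - 9Pb = -79 + 3Pb, so Pb = 144.5.
Sellers receive Ps = 144.5 + 22 = 166.5; Q' = 1655 − 9·144.5 = 354.5.
The subsidy expands output by 354.5 − 305 = 49.5 past the efficient level; on those units the gap between marginal cost and willingness to pay runs from 0 up to 22.
DWL = ½ × 22 × 49.5 = 544.5.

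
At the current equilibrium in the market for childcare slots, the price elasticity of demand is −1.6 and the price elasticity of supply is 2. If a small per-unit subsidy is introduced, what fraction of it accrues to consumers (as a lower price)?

Consumer share = 5/9

For a small subsidy around the equilibrium, the benefit split depends on the relative slopes, which at a point are proportional to the elasticities.
Buyer share = εs/(εs + |εd|) = 2/(2 + 1.6) = 5/9; seller share = |εd|/(εs + |εd|) = 4/9.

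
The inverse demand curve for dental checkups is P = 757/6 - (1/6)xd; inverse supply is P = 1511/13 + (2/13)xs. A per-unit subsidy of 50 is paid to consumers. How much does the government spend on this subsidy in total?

Government cost = 9350

Pre-subsidy: 757/6 - (1/6)x = 1511/13 + (2/13)x gives x* = 31 and P* = 121.
With the rebate, buyers effectively pay Pb = Ps − 50, where Ps is the price sellers receive.
On the curves, Pb = 757/6 - (1/6)x and Ps = 1511/13 + (2/13)x; the wedge Ps − Pb = 50 gives 1511/13 + (2/13)x − (757/6 - (1/6)x) = 50, so x' = 187.
Then Pb = 757/6 − (1/6)·187 = 95 and Ps = 1511/13 + (2/13)·187 = 145.
Government outlay = subsidy × quantity = 50 × 187 = 9350.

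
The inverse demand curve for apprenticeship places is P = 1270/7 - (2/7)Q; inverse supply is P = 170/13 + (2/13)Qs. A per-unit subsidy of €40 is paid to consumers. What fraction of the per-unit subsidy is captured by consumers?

Pre-subsidy: 1270/7 - (2/7)Q = 170/13 + (2/13)Q gives Q* = 383 and P* = 72.
With the rebate, buyers effectively pay Pb = Ps − 40, where Ps is the price sellers receive.
On the curves, Pb = 1270/7 - (2/7)Q and Ps = 170/13 + (2/13)Q; the wedge Ps − Pb = 40 gives 170/13 + (2/13)Q − (1270/7 - (2/7)Q) = 40, so Q' = 474.
Then Pb = 1270/7 − (2/7)·474 = 46 and Ps = 170/13 + (2/13)·474 = 86.
Buyers' price falls by P* − Pb = 72 − 46 = 26; sellers' price rises by Ps − P* = 86 − 72 = 14.
So consumers capture 26/40 = 0.65 of each unit of subsidy.

Consumer share = 0.65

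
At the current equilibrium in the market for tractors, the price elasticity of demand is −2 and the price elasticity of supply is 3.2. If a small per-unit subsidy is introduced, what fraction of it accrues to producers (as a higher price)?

Producer share = 5/13

For a small subsidy around the equilibrium, the benefit split depends on the relative slopes, which at a point are proportional to the elasticities.
Buyer share = εs/(εs + |εd|) = 3.2/(3.2 + 2) = 8/13; seller share = |εd|/(εs + |εd|) = 5/13.
So producers capture 5/13 of the subsidy.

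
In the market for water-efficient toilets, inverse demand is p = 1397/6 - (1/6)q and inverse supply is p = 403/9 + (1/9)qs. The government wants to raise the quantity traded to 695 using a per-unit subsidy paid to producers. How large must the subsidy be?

Required subsidy s = 5 per unit

At q = 695, from the demand curve buyers pay pb = 1397/6 − (1/6)·695 = 117; from the supply curve sellers need ps = 403/9 + (1/9)·695 = 122.
The subsidy must fill the gap: s = ps − pb = 122 − 117 = 5.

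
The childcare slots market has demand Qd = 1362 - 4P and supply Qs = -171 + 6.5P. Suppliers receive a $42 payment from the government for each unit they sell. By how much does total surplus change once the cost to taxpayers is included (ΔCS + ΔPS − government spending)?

Pre-subsidy: 1362 - 4P = -171 + 6.5P gives P* = 146, Q* = 778.
With the subsidy, sellers receive Ps = Pb + 42 for each unit, where Pb is the price buyers pay.
Supply in terms of Pb becomes Qs = -171 + 6.5(Pb + 42) = 102 + 6.5Pb. Setting this equal to demand: 1362 - 4Pb = 102 + 6.5Pb, so Pb = 120.
Sellers receive Ps = 120 + 42 = 162; Q' = 1362 − 4·120 = 882.
ΔCS = ½(778 + 882)(146 − 120) = 21580; ΔPS = ½(778 + 882)(162 − 146) = 13280.
Government spending = 42 × 882 = 37044.
Net change = 21580 + 13280 − 37044 = -2184. The loss equals the DWL triangle ½·42·104.

Net change in total surplus = -$2184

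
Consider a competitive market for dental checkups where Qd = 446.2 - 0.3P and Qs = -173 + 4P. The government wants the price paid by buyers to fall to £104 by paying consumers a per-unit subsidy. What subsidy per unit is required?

At a buyer price of 104, quantity demanded is 446.2 − 0.3·104 = 415.
Sellers supply 415 only when they receive Ps with -173 + 4·Ps = 415, i.e. Ps = 147.
s = Ps − Pb = 147 − 104 = 43.

Required subsidy s = £43 per unit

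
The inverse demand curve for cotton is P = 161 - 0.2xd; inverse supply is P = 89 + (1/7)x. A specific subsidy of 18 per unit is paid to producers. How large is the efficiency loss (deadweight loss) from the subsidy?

Deadweight loss = 472.5

Pre-subsidy: 161 - 0.2x = 89 + (1/7)x gives x* = 210 and P* = 119.
With the subsidy, sellers receive Ps = Pb + 18 for each unit, where Pb is the price buyers pay.
On the curves, Pb = 161 - 0.2x and Ps = 89 + (1/7)x; the wedge Ps − Pb = 18 gives 89 + (1/7)x − (161 - 0.2x) = 18, so x' = 262.5.
Then Pb = 161 − 0.2·262.5 = 108.5 and Ps = 89 + (1/7)·262.5 = 126.5.
The subsidy expands output by 262.5 − 210 = 52.5 past the efficient level; on those units the gap between marginal cost and willingness to pay runs from 0 up to 18.
DWL = ½ × 18 × 52.5 = 472.5.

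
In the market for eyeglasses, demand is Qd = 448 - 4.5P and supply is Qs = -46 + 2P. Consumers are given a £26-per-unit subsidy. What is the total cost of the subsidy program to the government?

Government cost = £3692

Pre-subsidy: 448 - 4.5P = -46 + 2P gives P* = 76, Q* = 106.
With the rebate, buyers effectively pay Pb = Ps − 26, where Ps is the price sellers receive.
Demand in terms of Ps becomes Qd = 448 − 4.5(Ps − 26) = 565 - 4.5Ps. Setting this equal to supply: 565 - 4.5Ps = -46 + 2Ps, so Ps = 94.
Buyers pay Pb = 94 − 26 = 68; Q' = -46 + 2·94 = 142.
Government outlay = subsidy × quantity = 26 × 142 = 3692.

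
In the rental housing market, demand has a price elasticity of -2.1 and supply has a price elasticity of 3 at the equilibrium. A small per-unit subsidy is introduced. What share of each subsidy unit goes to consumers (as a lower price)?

Consumer share = 10/17

For a small subsidy around the equilibrium, the benefit split depends on the relative slopes, which at a point are proportional to the elasticities.
Buyer share = εs/(εs + |εd|) = 3/(3 + 2.1) = 10/17; seller share = |εd|/(εs + |εd|) = 7/17.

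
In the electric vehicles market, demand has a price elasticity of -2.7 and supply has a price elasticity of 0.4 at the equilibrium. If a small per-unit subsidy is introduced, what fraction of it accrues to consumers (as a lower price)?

Consumer share = 4/31

For a small subsidy around the equilibrium, the benefit split depends on the relative slopes, which at a point are proportional to the elasticities.
Buyer share = εs/(εs + |εd|) = 0.4/(0.4 + 2.7) = 4/31; seller share = |εd|/(εs + |εd|) = 27/31.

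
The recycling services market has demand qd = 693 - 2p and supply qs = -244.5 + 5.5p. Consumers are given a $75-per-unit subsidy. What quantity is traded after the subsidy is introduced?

Pre-subsidy: 693 - 2p = -244.5 + 5.5p gives p* = 125, q* = 443.
With the rebate, buyers effectively pay pb = ps − 75, where ps is the price sellers receive.
Demand in terms of ps becomes qd = 693 − 2(ps − 75) = 843 - 2ps. Setting this equal to supply: 843 - 2ps = -244.5 + 5.5ps, so ps = 145.
Buyers pay pb = 145 − 75 = 70; q' = -244.5 + 5.5·145 = 553.

q' = 553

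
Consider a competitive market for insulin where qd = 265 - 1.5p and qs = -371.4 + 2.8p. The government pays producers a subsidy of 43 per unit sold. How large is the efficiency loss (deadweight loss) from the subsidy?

Deadweight loss = 903

Pre-subsidy: 265 - 1.5p = -371.4 + 2.8p gives p* = 148, q* = 43.
With the subsidy, sellers receive ps = pb + 43 for each unit, where pb is the price buyers pay.
Supply in terms of pb becomes qs = -371.4 + 2.8(pb + 43) = -251 + 2.8pb. Setting this equal to demand: 265 - 1.5pb = -251 + 2.8pb, so pb = 120.
Sellers receive ps = 120 + 43 = 163; q' = 265 − 1.5·120 = 85.
The subsidy expands output by 85 − 43 = 42 past the efficient level; on those units the gap between marginal cost and willingness to pay runs from 0 up to 43.
DWL = ½ × 43 × 42 = 903.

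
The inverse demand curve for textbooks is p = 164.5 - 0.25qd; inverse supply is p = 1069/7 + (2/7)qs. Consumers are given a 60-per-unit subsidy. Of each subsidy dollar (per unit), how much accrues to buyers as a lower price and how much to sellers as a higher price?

Pre-subsidy: 164.5 - 0.25q = 1069/7 + (2/7)q gives q* = 22 and p* = 159.
With the rebate, buyers effectively pay pb = ps − 60, where ps is the price sellers receive.
On the curves, pb = 164.5 - 0.25q and ps = 1069/7 + (2/7)q; the wedge ps − pb = 60 gives 1069/7 + (2/7)q − (164.5 - 0.25q) = 60, so q' = 134.
Then pb = 164.5 − 0.25·134 = 131 and ps = 1069/7 + (2/7)·134 = 191.
Buyers' price falls by p* − pb = 159 − 131 = 28; sellers' price rises by ps − p* = 191 − 159 = 32.

Buyers gain 28 per unit; sellers gain 32 per unit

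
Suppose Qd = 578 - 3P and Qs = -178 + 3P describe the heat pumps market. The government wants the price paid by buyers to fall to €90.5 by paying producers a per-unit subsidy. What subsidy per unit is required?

At a buyer price of 90.5, quantity demanded is 578 − 3·90.5 = 306.5.
Sellers supply 306.5 only when they receive Ps with -178 + 3·Ps = 306.5, i.e. Ps = 161.5.
s = Ps − Pb = 161.5 − 90.5 = 71.

Required subsidy s = €71 per unit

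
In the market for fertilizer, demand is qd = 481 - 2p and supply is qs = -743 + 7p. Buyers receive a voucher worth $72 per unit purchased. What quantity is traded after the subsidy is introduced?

q' = 321

Pre-subsidy: 481 - 2p = -743 + 7p gives p* = 136, q* = 209.
With the rebate, buyers effectively pay pb = ps − 72, where ps is the price sellers receive.
Demand in terms of ps becomes qd = 481 − 2(ps − 72) = 625 - 2ps. Setting this equal to supply: 625 - 2ps = -743 + 7ps, so ps = 152.
Buyers pay pb = 152 − 72 = 80; q' = -743 + 7·152 = 321.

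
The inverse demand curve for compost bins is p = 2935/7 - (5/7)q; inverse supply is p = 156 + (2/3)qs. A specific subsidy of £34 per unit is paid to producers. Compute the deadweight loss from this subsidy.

Deadweight loss = 12138/29

Pre-subsidy: 2935/7 - (5/7)q = 156 + (2/3)q gives q* = 5529/29 and p* = 8210/29.
With the subsidy, sellers receive ps = pb + 34 for each unit, where pb is the price buyers pay.
On the curves, pb = 2935/7 - (5/7)q and ps = 156 + (2/3)q; the wedge ps − pb = 34 gives 156 + (2/3)q − (2935/7 - (5/7)q) = 34, so q' = 6243/29.
Then pb = 2935/7 − (5/7)·(6243/29) = 7700/29 and ps = 156 + (2/3)·(6243/29) = 8686/29.
The subsidy expands output by 6243/29 − 5529/29 = 714/29 past the efficient level; on those units the gap between marginal cost and willingness to pay runs from 0 up to 34.
DWL = ½ × 34 × 714/29 = 12138/29.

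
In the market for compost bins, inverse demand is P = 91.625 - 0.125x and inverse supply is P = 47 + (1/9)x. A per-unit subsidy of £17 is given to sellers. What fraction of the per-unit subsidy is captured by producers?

Pre-subsidy: 91.625 - 0.125x = 47 + (1/9)x gives x* = 189 and P* = 68.
With the subsidy, sellers receive Ps = Pb + 17 for each unit, where Pb is the price buyers pay.
On the curves, Pb = 91.625 - 0.125x and Ps = 47 + (1/9)x; the wedge Ps − Pb = 17 gives 47 + (1/9)x − (91.625 - 0.125x) = 17, so x' = 261.
Then Pb = 91.625 − 0.125·261 = 59 and Ps = 47 + (1/9)·261 = 76.
Buyers' price falls by P* − Pb = 68 − 59 = 9; sellers' price rises by Ps − P* = 76 − 68 = 8.
So producers capture 8/17 = 8/17 of each unit of subsidy.

Producer share = 8/17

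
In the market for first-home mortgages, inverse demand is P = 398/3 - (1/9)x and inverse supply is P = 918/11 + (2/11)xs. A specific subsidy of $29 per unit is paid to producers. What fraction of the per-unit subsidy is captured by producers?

Pre-subsidy: 398/3 - (1/9)x = 918/11 + (2/11)x gives x* = 168 and P* = 114.
With the subsidy, sellers receive Ps = Pb + 29 for each unit, where Pb is the price buyers pay.
On the curves, Pb = 398/3 - (1/9)x and Ps = 918/11 + (2/11)x; the wedge Ps − Pb = 29 gives 918/11 + (2/11)x − (398/3 - (1/9)x) = 29, so x' = 267.
Then Pb = 398/3 − (1/9)·267 = 103 and Ps = 918/11 + (2/11)·267 = 132.
Buyers' price falls by P* − Pb = 114 − 103 = 11; sellers' price rises by Ps − P* = 132 − 114 = 18.
So producers capture 18/29 = 18/29 of each unit of subsidy.

Producer share = 18/29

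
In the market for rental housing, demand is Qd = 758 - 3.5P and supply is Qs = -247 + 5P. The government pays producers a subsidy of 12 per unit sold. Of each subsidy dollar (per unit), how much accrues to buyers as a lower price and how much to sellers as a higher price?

Buyers gain 120/17 per unit; sellers gain 84/17 per unit

Pre-subsidy: 758 - 3.5P = -247 + 5P gives P* = 2010/17, Q* = 5851/17.
With the subsidy, sellers receive Ps = Pb + 12 for each unit, where Pb is the price buyers pay.
Supply in terms of Pb becomes Qs = -247 + 5(Pb + 12) = -187 + 5Pb. Setting this equal to demand: 758 - 3.5Pb = -187 + 5Pb, so Pb = 1890/17.
Sellers receive Ps = 1890/17 + 12 = 2094/17; Q' = 758 − 3.5·(1890/17) = 6271/17.
Buyers' price falls by P* − Pb = 2010/17 − 1890/17 = 120/17; sellers' price rises by Ps − P* = 2094/17 − 2010/17 = 84/17.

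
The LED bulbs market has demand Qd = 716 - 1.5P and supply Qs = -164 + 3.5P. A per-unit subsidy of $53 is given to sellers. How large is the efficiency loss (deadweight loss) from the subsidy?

Deadweight loss = $1474.725

Pre-subsidy: 716 - 1.5P = -164 + 3.5P gives P* = 176, Q* = 452.
With the subsidy, sellers receive Ps = Pb + 53 for each unit, where Pb is the price buyers pay.
Supply in terms of Pb becomes Qs = -164 + 3.5(Pb + 53) = 21.5 + 3.5Pb. Setting this equal to demand: 716 - 1.5Pb = 21.5 + 3.5Pb, so Pb = 138.9.
Sellers receive Ps = 138.9 + 53 = 191.9; Q' = 716 − 1.5·138.9 = 507.65.
The subsidy expands output by 507.65 − 452 = 55.65 past the efficient level; on those units the gap between marginal cost and willingness to pay runs from 0 up to 53.
DWL = ½ × 53 × 55.65 = 1474.725.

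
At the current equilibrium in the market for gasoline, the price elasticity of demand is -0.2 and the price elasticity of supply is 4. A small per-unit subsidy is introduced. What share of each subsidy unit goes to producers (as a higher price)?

For a small subsidy around the equilibrium, the benefit split depends on the relative slopes, which at a point are proportional to the elasticities.
Buyer share = εs/(εs + |εd|) = 4/(4 + 0.2) = 20/21; seller share = |εd|/(εs + |εd|) = 1/21.
So producers capture 1/21 of the subsidy.

Producer share = 1/21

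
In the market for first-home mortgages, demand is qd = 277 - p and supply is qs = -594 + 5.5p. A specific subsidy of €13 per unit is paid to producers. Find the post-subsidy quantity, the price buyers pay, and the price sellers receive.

q' = 154; buyers pay €123; sellers receive €136

Pre-subsidy: 277 - p = -594 + 5.5p gives p* = 134, q* = 143.
With the subsidy, sellers receive ps = pb + 13 for each unit, where pb is the price buyers pay.
Supply in terms of pb becomes qs = -594 + 5.5(pb + 13) = -522.5 + 5.5pb. Setting this equal to demand: 277 - pb = -522.5 + 5.5pb, so pb = 123.
Sellers receive ps = 123 + 13 = 136; q' = 277 − 1·123 = 154.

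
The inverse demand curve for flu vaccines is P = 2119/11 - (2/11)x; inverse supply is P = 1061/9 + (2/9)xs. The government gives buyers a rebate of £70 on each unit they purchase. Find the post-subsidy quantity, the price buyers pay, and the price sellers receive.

x' = 358.25; buyers pay £127.5; sellers receive £197.5

Pre-subsidy: 2119/11 - (2/11)x = 1061/9 + (2/9)x gives x* = 185 and P* = 159.
With the rebate, buyers effectively pay Pb = Ps − 70, where Ps is the price sellers receive.
On the curves, Pb = 2119/11 - (2/11)x and Ps = 1061/9 + (2/9)x; the wedge Ps − Pb = 70 gives 1061/9 + (2/9)x − (2119/11 - (2/11)x) = 70, so x' = 358.25.
Then Pb = 2119/11 − (2/11)·358.25 = 127.5 and Ps = 1061/9 + (2/9)·358.25 = 197.5.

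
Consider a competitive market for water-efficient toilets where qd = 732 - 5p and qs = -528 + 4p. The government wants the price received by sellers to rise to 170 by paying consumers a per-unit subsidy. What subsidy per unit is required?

Required subsidy s = 54 per unit

At a seller price of 170, quantity supplied is -528 + 4·170 = 152.
Buyers absorb 152 only when they pay pb with 732 − 5·pb = 152, i.e. pb = 116.
s = ps − pb = 170 − 116 = 54.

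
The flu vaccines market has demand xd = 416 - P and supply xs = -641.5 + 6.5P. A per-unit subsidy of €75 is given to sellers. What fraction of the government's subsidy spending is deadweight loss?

DWL / government spending = 13/136

Pre-subsidy: 416 - P = -641.5 + 6.5P gives P* = 141, x* = 275.
With the subsidy, sellers receive Ps = Pb + 75 for each unit, where Pb is the price buyers pay.
Supply in terms of Pb becomes xs = -641.5 + 6.5(Pb + 75) = -154 + 6.5Pb. Setting this equal to demand: 416 - Pb = -154 + 6.5Pb, so Pb = 76.
Sellers receive Ps = 76 + 75 = 151; x' = 416 − 1·76 = 340.
ΔCS = ½(275 + 340)(141 − 76) = 19987.5; ΔPS = ½(275 + 340)(151 − 141) = 3075.
Government spending = 75 × 340 = 25500.
DWL = ½ × 75 × (340 − 275) = 2437.5; fraction = 2437.5 / 25500 = 13/136.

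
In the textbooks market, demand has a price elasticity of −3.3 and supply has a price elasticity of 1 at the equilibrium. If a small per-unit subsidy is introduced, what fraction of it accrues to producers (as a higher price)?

For a small subsidy around the equilibrium, the benefit split depends on the relative slopes, which at a point are proportional to the elasticities.
Buyer share = εs/(εs + |εd|) = 1/(1 + 3.3) = 10/43; seller share = |εd|/(εs + |εd|) = 33/43.
So producers capture 33/43 of the subsidy.

Producer share = 33/43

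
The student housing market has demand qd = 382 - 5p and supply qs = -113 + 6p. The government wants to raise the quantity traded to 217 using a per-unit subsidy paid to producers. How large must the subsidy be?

At q = 217, invert demand for the buyer price: pb = (382 − 217)/5 = 33; invert supply for the seller price: ps = (217 − (-113))/6 = 55.
The subsidy must fill the gap: s = ps − pb = 55 − 33 = 22.

Required subsidy s = 22 per unit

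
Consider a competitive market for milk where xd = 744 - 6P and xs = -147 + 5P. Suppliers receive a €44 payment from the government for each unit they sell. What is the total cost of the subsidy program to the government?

Government cost = €16632

Pre-subsidy: 744 - 6P = -147 + 5P gives P* = 81, x* = 258.
With the subsidy, sellers receive Ps = Pb + 44 for each unit, where Pb is the price buyers pay.
Supply in terms of Pb becomes xs = -147 + 5(Pb + 44) = 73 + 5Pb. Setting this equal to demand: 744 - 6Pb = 73 + 5Pb, so Pb = 61.
Sellers receive Ps = 61 + 44 = 105; x' = 744 − 6·61 = 378.
Government outlay = subsidy × quantity = 44 × 378 = 16632.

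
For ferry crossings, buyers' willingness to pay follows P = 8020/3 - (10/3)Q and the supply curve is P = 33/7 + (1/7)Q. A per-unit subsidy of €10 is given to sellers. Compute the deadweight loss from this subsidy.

Pre-subsidy: 8020/3 - (10/3)Q = 33/7 + (1/7)Q gives Q* = 56041/73 and P* = 8350/73.
With the subsidy, sellers receive Ps = Pb + 10 for each unit, where Pb is the price buyers pay.
On the curves, Pb = 8020/3 - (10/3)Q and Ps = 33/7 + (1/7)Q; the wedge Ps − Pb = 10 gives 33/7 + (1/7)Q − (8020/3 - (10/3)Q) = 10, so Q' = 56251/73.
Then Pb = 8020/3 − (10/3)·(56251/73) = 7650/73 and Ps = 33/7 + (1/7)·(56251/73) = 8380/73.
The subsidy expands output by 56251/73 − 56041/73 = 210/73 past the efficient level; on those units the gap between marginal cost and willingness to pay runs from 0 up to 10.
DWL = ½ × 10 × 210/73 = 1050/73.

Deadweight loss = 1050/73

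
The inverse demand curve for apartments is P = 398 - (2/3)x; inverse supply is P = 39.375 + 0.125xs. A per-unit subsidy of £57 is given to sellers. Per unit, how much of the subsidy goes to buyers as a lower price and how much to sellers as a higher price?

Buyers gain £48 per unit; sellers gain £9 per unit

Pre-subsidy: 398 - (2/3)x = 39.375 + 0.125x gives x* = 453 and P* = 96.
With the subsidy, sellers receive Ps = Pb + 57 for each unit, where Pb is the price buyers pay.
On the curves, Pb = 398 - (2/3)x and Ps = 39.375 + 0.125x; the wedge Ps − Pb = 57 gives 39.375 + 0.125x − (398 - (2/3)x) = 57, so x' = 525.
Then Pb = 398 − (2/3)·525 = 48 and Ps = 39.375 + 0.125·525 = 105.
Buyers' price falls by P* − Pb = 96 − 48 = 48; sellers' price rises by Ps − P* = 105 − 96 = 9.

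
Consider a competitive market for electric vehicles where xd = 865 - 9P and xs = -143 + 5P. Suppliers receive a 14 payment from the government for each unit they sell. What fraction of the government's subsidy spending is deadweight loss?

DWL / government spending = 45/524

Pre-subsidy: 865 - 9P = -143 + 5P gives P* = 72, x* = 217.
With the subsidy, sellers receive Ps = Pb + 14 for each unit, where Pb is the price buyers pay.
Supply in terms of Pb becomes xs = -143 + 5(Pb + 14) = -73 + 5Pb. Setting this equal to demand: 865 - 9Pb = -73 + 5Pb, so Pb = 67.
Sellers receive Ps = 67 + 14 = 81; x' = 865 − 9·67 = 262.
ΔCS = ½(217 + 262)(72 − 67) = 1197.5; ΔPS = ½(217 + 262)(81 − 72) = 2155.5.
Government spending = 14 × 262 = 3668.
DWL = ½ × 14 × (262 − 217) = 315; fraction = 315 / 3668 = 45/524.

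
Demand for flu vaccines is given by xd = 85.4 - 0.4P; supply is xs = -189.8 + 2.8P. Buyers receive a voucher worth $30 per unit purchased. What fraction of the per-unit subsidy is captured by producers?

Pre-subsidy: 85.4 - 0.4P = -189.8 + 2.8P gives P* = 86, x* = 51.
With the rebate, buyers effectively pay Pb = Ps − 30, where Ps is the price sellers receive.
Demand in terms of Ps becomes xd = 85.4 − 0.4(Ps − 30) = 97.4 - 0.4Ps. Setting this equal to supply: 97.4 - 0.4Ps = -189.8 + 2.8Ps, so Ps = 89.75.
Buyers pay Pb = 89.75 − 30 = 59.75; x' = -189.8 + 2.8·89.75 = 61.5.
Buyers' price falls by P* − Pb = 86 − 59.75 = 26.25; sellers' price rises by Ps − P* = 89.75 − 86 = 3.75.
So producers capture 3.75/30 = 0.125 of each unit of subsidy.

Producer share = 0.125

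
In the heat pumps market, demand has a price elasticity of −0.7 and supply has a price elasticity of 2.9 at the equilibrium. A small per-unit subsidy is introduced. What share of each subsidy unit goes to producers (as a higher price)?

Producer share = 7/36

For a small subsidy around the equilibrium, the benefit split depends on the relative slopes, which at a point are proportional to the elasticities.
Buyer share = εs/(εs + |εd|) = 2.9/(2.9 + 0.7) = 29/36; seller share = |εd|/(εs + |εd|) = 7/36.
So producers capture 7/36 of the subsidy.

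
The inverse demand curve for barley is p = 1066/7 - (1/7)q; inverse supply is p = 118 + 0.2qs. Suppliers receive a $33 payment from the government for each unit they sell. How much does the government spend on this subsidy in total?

Pre-subsidy: 1066/7 - (1/7)q = 118 + 0.2q gives q* = 100 and p* = 138.
With the subsidy, sellers receive ps = pb + 33 for each unit, where pb is the price buyers pay.
On the curves, pb = 1066/7 - (1/7)q and ps = 118 + 0.2q; the wedge ps − pb = 33 gives 118 + 0.2q − (1066/7 - (1/7)q) = 33, so q' = 196.25.
Then pb = 1066/7 − (1/7)·196.25 = 124.25 and ps = 118 + 0.2·196.25 = 157.25.
Government outlay = subsidy × quantity = 33 × 196.25 = 6476.25.

Government cost = $6476.25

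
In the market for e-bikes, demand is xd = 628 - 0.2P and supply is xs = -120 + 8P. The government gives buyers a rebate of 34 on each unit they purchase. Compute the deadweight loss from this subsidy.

Deadweight loss = 4624/41

Pre-subsidy: 628 - 0.2P = -120 + 8P gives P* = 3740/41, x* = 25000/41.
With the rebate, buyers effectively pay Pb = Ps − 34, where Ps is the price sellers receive.
Demand in terms of Ps becomes xd = 628 − 0.2(Ps − 34) = 634.8 - 0.2Ps. Setting this equal to supply: 634.8 - 0.2Ps = -120 + 8Ps, so Ps = 3774/41.
Buyers pay Pb = 3774/41 − 34 = 2380/41; x' = -120 + 8·(3774/41) = 25272/41.
The subsidy expands output by 25272/41 − 25000/41 = 272/41 past the efficient level; on those units the gap between marginal cost and willingness to pay runs from 0 up to 34.
DWL = ½ × 34 × 272/41 = 4624/41.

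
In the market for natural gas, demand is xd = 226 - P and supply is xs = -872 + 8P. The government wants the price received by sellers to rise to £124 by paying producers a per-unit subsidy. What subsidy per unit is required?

At a seller price of 124, quantity supplied is -872 + 8·124 = 120.
Buyers absorb 120 only when they pay Pb with 226 − 1·Pb = 120, i.e. Pb = 106.
s = Ps − Pb = 124 − 106 = 18.

Required subsidy s = £18 per unit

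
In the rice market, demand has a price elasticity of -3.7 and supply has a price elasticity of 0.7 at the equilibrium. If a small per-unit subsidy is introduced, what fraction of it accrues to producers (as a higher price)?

Producer share = 37/44

For a small subsidy around the equilibrium, the benefit split depends on the relative slopes, which at a point are proportional to the elasticities.
Buyer share = εs/(εs + |εd|) = 0.7/(0.7 + 3.7) = 7/44; seller share = |εd|/(εs + |εd|) = 37/44.
So producers capture 37/44 of the subsidy.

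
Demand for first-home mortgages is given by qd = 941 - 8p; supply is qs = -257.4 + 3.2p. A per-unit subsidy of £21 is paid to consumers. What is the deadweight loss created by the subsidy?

Deadweight loss = £504

Pre-subsidy: 941 - 8p = -257.4 + 3.2p gives p* = 107, q* = 85.
With the rebate, buyers effectively pay pb = ps − 21, where ps is the price sellers receive.
Demand in terms of ps becomes qd = 941 − 8(ps − 21) = 1109 - 8ps. Setting this equal to supply: 1109 - 8ps = -257.4 + 3.2ps, so ps = 122.
Buyers pay pb = 122 − 21 = 101; q' = -257.4 + 3.2·122 = 133.
The subsidy expands output by 133 − 85 = 48 past the efficient level; on those units the gap between marginal cost and willingness to pay runs from 0 up to 21.
DWL = ½ × 21 × 48 = 504.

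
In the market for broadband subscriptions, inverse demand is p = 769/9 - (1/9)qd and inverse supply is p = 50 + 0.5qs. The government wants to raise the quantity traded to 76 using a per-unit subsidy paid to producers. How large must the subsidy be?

At q = 76, from the demand curve buyers pay pb = 769/9 − (1/9)·76 = 77; from the supply curve sellers need ps = 50 + 0.5·76 = 88.
The subsidy must fill the gap: s = ps − pb = 88 − 77 = 11.

Required subsidy s = 11 per unit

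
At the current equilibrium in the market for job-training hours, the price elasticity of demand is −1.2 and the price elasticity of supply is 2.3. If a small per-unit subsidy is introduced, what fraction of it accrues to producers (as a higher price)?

Producer share = 12/35

For a small subsidy around the equilibrium, the benefit split depends on the relative slopes, which at a point are proportional to the elasticities.
Buyer share = εs/(εs + |εd|) = 2.3/(2.3 + 1.2) = 23/35; seller share = |εd|/(εs + |εd|) = 12/35.
So producers capture 12/35 of the subsidy.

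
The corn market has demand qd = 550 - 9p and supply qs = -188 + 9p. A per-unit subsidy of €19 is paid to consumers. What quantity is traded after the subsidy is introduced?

Pre-subsidy: 550 - 9p = -188 + 9p gives p* = 41, q* = 181.
With the rebate, buyers effectively pay pb = ps − 19, where ps is the price sellers receive.
Demand in terms of ps becomes qd = 550 − 9(ps − 19) = 721 - 9ps. Setting this equal to supply: 721 - 9ps = -188 + 9ps, so ps = 50.5.
Buyers pay pb = 50.5 − 19 = 31.5; q' = -188 + 9·50.5 = 266.5.

q' = 266.5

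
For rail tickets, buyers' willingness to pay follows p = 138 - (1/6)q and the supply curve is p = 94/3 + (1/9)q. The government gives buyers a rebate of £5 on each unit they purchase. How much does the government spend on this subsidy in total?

Government cost = £2010

Pre-subsidy: 138 - (1/6)q = 94/3 + (1/9)q gives q* = 384 and p* = 74.
With the rebate, buyers effectively pay pb = ps − 5, where ps is the price sellers receive.
On the curves, pb = 138 - (1/6)q and ps = 94/3 + (1/9)q; the wedge ps − pb = 5 gives 94/3 + (1/9)q − (138 - (1/6)q) = 5, so q' = 402.
Then pb = 138 − (1/6)·402 = 71 and ps = 94/3 + (1/9)·402 = 76.
Government outlay = subsidy × quantity = 5 × 402 = 2010.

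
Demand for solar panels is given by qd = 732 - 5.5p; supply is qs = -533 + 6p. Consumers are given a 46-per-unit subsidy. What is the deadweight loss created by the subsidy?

Pre-subsidy: 732 - 5.5p = -533 + 6p gives p* = 110, q* = 127.
With the rebate, buyers effectively pay pb = ps − 46, where ps is the price sellers receive.
Demand in terms of ps becomes qd = 732 − 5.5(ps − 46) = 985 - 5.5ps. Setting this equal to supply: 985 - 5.5ps = -533 + 6ps, so ps = 132.
Buyers pay pb = 132 − 46 = 86; q' = -533 + 6·132 = 259.
The subsidy expands output by 259 − 127 = 132 past the efficient level; on those units the gap between marginal cost and willingness to pay runs from 0 up to 46.
DWL = ½ × 46 × 132 = 3036.

Deadweight loss = 3036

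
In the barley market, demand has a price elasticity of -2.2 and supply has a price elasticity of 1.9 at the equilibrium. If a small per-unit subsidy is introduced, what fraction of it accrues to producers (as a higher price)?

For a small subsidy around the equilibrium, the benefit split depends on the relative slopes, which at a point are proportional to the elasticities.
Buyer share = εs/(εs + |εd|) = 1.9/(1.9 + 2.2) = 19/41; seller share = |εd|/(εs + |εd|) = 22/41.
So producers capture 22/41 of the subsidy.

Producer share = 22/41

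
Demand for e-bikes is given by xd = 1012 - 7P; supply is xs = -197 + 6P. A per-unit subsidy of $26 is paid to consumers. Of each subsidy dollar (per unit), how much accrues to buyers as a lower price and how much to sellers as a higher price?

Pre-subsidy: 1012 - 7P = -197 + 6P gives P* = 93, x* = 361.
With the rebate, buyers effectively pay Pb = Ps − 26, where Ps is the price sellers receive.
Demand in terms of Ps becomes xd = 1012 − 7(Ps − 26) = 1194 - 7Ps. Setting this equal to supply: 1194 - 7Ps = -197 + 6Ps, so Ps = 107.
Buyers pay Pb = 107 − 26 = 81; x' = -197 + 6·107 = 445.
Buyers' price falls by P* − Pb = 93 − 81 = 12; sellers' price rises by Ps − P* = 107 − 93 = 14.

Buyers gain $12 per unit; sellers gain $14 per unit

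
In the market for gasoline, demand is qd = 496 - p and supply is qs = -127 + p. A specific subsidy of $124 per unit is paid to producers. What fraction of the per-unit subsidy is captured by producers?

Pre-subsidy: 496 - p = -127 + p gives p* = 311.5, q* = 184.5.
With the subsidy, sellers receive ps = pb + 124 for each unit, where pb is the price buyers pay.
Supply in terms of pb becomes qs = -127 + 1(pb + 124) = -3 + pb. Setting this equal to demand: 496 - pb = -3 + pb, so pb = 249.5.
Sellers receive ps = 249.5 + 124 = 373.5; q' = 496 − 1·249.5 = 246.5.
Buyers' price falls by p* − pb = 311.5 − 249.5 = 62; sellers' price rises by ps − p* = 373.5 − 311.5 = 62.
So producers capture 62/124 = 0.5 of each unit of subsidy.

Producer share = 0.5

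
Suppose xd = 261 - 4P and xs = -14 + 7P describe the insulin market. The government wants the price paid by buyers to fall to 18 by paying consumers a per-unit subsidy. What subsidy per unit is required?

At a buyer price of 18, quantity demanded is 261 − 4·18 = 189.
Sellers supply 189 only when they receive Ps with -14 + 7·Ps = 189, i.e. Ps = 29.
s = Ps − Pb = 29 − 18 = 11.

Required subsidy s = 11 per unit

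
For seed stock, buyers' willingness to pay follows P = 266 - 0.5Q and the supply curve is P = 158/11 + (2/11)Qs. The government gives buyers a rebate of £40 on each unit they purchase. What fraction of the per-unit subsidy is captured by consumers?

Consumer share = 11/15

Pre-subsidy: 266 - 0.5Q = 158/11 + (2/11)Q gives Q* = 5536/15 and P* = 1222/15.
With the rebate, buyers effectively pay Pb = Ps − 40, where Ps is the price sellers receive.
On the curves, Pb = 266 - 0.5Q and Ps = 158/11 + (2/11)Q; the wedge Ps − Pb = 40 gives 158/11 + (2/11)Q − (266 - 0.5Q) = 40, so Q' = 6416/15.
Then Pb = 266 − 0.5·(6416/15) = 782/15 and Ps = 158/11 + (2/11)·(6416/15) = 1382/15.
Buyers' price falls by P* − Pb = 1222/15 − 782/15 = 88/3; sellers' price rises by Ps − P* = 1382/15 − 1222/15 = 32/3.
So consumers capture (88/3)/40 = 11/15 of each unit of subsidy.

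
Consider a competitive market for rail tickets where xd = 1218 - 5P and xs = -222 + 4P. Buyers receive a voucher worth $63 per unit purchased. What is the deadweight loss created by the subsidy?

Deadweight loss = $4410

Pre-subsidy: 1218 - 5P = -222 + 4P gives P* = 160, x* = 418.
With the rebate, buyers effectively pay Pb = Ps − 63, where Ps is the price sellers receive.
Demand in terms of Ps becomes xd = 1218 − 5(Ps − 63) = 1533 - 5Ps. Setting this equal to supply: 1533 - 5Ps = -222 + 4Ps, so Ps = 195.
Buyers pay Pb = 195 − 63 = 132; x' = -222 + 4·195 = 558.
The subsidy expands output by 558 − 418 = 140 past the efficient level; on those units the gap between marginal cost and willingness to pay runs from 0 up to 63.
DWL = ½ × 63 × 140 = 4410.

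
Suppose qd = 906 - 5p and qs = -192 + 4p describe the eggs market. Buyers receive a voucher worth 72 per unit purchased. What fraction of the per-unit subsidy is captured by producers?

Pre-subsidy: 906 - 5p = -192 + 4p gives p* = 122, q* = 296.
With the rebate, buyers effectively pay pb = ps − 72, where ps is the price sellers receive.
Demand in terms of ps becomes qd = 906 − 5(ps − 72) = 1266 - 5ps. Setting this equal to supply: 1266 - 5ps = -192 + 4ps, so ps = 162.
Buyers pay pb = 162 − 72 = 90; q' = -192 + 4·162 = 456.
Buyers' price falls by p* − pb = 122 − 90 = 32; sellers' price rises by ps − p* = 162 − 122 = 40.
So producers capture 40/72 = 5/9 of each unit of subsidy.

Producer share = 5/9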